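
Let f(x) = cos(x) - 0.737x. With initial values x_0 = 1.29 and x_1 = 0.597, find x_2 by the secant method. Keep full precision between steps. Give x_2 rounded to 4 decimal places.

0.8499

f(x_0) = -0.673609, f(x_1) = 0.387037
x_2 = 0.597000 - (0.387037)·(0.597000 - 1.290000)/(0.387037 - (-0.673609)) = 0.849880; f(x_2) = 0.033711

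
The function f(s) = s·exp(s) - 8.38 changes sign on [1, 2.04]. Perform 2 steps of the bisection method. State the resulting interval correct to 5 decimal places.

[1.52000, 1.78000]

f(1.000000) = -5.661718, f(2.040000) = 7.308843 (opposite signs)
step 1: m = 1.520000, f(m) = -1.430218 < 0 → root in [1.520000, 2.040000]
step 2: m = 1.780000, f(m) = 2.175144 > 0 → root in [1.520000, 1.780000]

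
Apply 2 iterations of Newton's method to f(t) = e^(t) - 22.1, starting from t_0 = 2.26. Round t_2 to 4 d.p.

3.1908

f'(t) = e^(t)
t_0 = 2.260000: f = -12.516911, f' = 9.583089 → t_1 = 2.260000 - (-12.516911)/(9.583089) = 3.566146
t_1 = 3.566146: f = 13.279965, f' = 35.379965 → t_2 = 3.566146 - (13.279965)/(35.379965) = 3.190793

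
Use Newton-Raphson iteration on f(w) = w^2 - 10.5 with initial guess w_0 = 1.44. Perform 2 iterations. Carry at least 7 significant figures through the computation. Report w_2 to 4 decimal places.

Newton update: w ← w − f(w)/f'(w).
f'(w) = 2w
w_0 = 1.440000: f = -8.426400, f' = 2.880000 → w_1 = 1.440000 - (-8.426400)/(2.880000) = 4.365833
w_1 = 4.365833: f = 8.560501, f' = 8.731667 → w_2 = 4.365833 - (8.560501)/(8.731667) = 3.385436

3.3854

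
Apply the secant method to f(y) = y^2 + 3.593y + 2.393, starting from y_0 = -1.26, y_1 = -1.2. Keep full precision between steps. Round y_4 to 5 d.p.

-0.88418

f(y_0) = -0.546580, f(y_1) = -0.478600
y_2 = -1.200000 - (-0.478600)·(-1.200000 - -1.260000)/(-0.478600 - (-0.546580)) = -0.777582; f(y_2) = 0.203782
y_3 = -0.777582 - (0.203782)·(-0.777582 - -1.200000)/(0.203782 - (-0.478600)) = -0.903730; f(y_3) = -0.037374
y_4 = -0.903730 - (-0.037374)·(-0.903730 - -0.777582)/(-0.037374 - (0.203782)) = -0.884180; f(y_4) = -0.002084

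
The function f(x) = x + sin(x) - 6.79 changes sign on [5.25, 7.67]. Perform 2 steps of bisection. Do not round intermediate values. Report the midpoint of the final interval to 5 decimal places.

6.76250

f(5.250000) = -2.398934, f(7.670000) = 1.863123 (opposite signs)
step 1: m = 6.460000, f(m) = -0.154105 < 0 → root in [6.460000, 7.670000]
step 2: m = 7.065000, f(m) = 0.979568 > 0 → root in [6.460000, 7.065000]
Midpoint of [6.460000, 7.065000] = 6.762500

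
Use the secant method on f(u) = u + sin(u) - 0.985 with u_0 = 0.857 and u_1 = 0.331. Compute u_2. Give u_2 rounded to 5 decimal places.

0.51186

Secant update: u_(k+1) = u_k − f(u_k)·(u_k − u_(k-1))/(f(u_k) − f(u_(k-1))).
f(u_0) = 0.627882, f(u_1) = -0.329011
u_2 = 0.331000 - (-0.329011)·(0.331000 - 0.857000)/(-0.329011 - (0.627882)) = 0.511856; f(u_2) = 0.016652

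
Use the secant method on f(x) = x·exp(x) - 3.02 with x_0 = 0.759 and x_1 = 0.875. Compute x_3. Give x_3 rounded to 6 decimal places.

1.047070

Secant update: x_(k+1) = x_k − f(x_k)·(x_k − x_(k-1))/(f(x_k) − f(x_(k-1))).
f(x_0) = -1.398670, f(x_1) = -0.920984
x_2 = 0.875000 - (-0.920984)·(0.875000 - 0.759000)/(-0.920984 - (-1.398670)) = 1.098649; f(x_2) = 0.276069
x_3 = 1.098649 - (0.276069)·(1.098649 - 0.875000)/(0.276069 - (-0.920984)) = 1.047070; f(x_3) = -0.036592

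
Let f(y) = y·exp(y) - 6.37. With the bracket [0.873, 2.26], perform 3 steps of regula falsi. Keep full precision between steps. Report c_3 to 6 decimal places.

1.405741

f(0.873000) = -4.279966, f(2.260000) = 15.287782
step 1: c = 1.176372, f(c) = -2.555507 < 0 → new bracket [1.176372, 2.260000]
step 2: c = 1.331569, f(c) = -1.327375 < 0 → new bracket [1.331569, 2.260000]
step 3: c = 1.405741, f(c) = -0.636621 < 0 → new bracket [1.405741, 2.260000]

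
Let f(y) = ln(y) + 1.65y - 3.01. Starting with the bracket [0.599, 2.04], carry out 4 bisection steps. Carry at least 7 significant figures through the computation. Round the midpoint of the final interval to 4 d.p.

f(0.599000) = -2.534144, f(2.040000) = 1.068950 (opposite signs)
step 1: m = 1.319500, f(m) = -0.555572 < 0 → root in [1.319500, 2.040000]
step 2: m = 1.679750, f(m) = 0.280232 > 0 → root in [1.319500, 1.679750]
step 3: m = 1.499625, f(m) = -0.130404 < 0 → root in [1.499625, 1.679750]
step 4: m = 1.589688, f(m) = 0.076522 > 0 → root in [1.499625, 1.589688]
Midpoint of [1.499625, 1.589688] = 1.544656

1.5447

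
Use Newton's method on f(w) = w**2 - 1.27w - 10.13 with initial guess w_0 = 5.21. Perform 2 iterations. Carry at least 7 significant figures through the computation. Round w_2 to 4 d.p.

3.8859

f'(w) = 2w - 1.27
w_0 = 5.210000: f = 10.397400, f' = 9.150000 → w_1 = 5.210000 - (10.397400)/(9.150000) = 4.073672
w_1 = 4.073672: f = 1.291241, f' = 6.877344 → w_2 = 4.073672 - (1.291241)/(6.877344) = 3.885919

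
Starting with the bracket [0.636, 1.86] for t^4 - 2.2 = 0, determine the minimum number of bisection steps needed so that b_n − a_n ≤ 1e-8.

27

Initial width b − a = 1.86 − 0.636 = 1.224000.
After n steps the width is (b−a)/2^n; need (b−a)/2^n ≤ 1e-8.
So n ≥ log₂(1.224000/1e-8) = log₂(122400000.0000) ≈ 26.8670.
Hence n = 27.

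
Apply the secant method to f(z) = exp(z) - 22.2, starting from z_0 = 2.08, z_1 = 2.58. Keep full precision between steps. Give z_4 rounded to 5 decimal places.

Secant update: z_(k+1) = z_k − f(z_k)·(z_k − z_(k-1))/(f(z_k) − f(z_(k-1))).
f(z_0) = -14.195531, f(z_1) = -9.002862
z_2 = 2.580000 - (-9.002862)·(2.580000 - 2.080000)/(-9.002862 - (-14.195531)) = 3.446882; f(z_2) = 9.202324
z_3 = 3.446882 - (9.202324)·(3.446882 - 2.580000)/(9.202324 - (-9.002862)) = 3.008692; f(z_3) = -1.939118
z_4 = 3.008692 - (-1.939118)·(3.008692 - 3.446882)/(-1.939118 - (9.202324)) = 3.084957; f(z_4) = -0.333473

3.08496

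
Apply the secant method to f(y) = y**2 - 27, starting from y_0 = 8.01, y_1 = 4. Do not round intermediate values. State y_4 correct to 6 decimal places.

Secant update: y_(k+1) = y_k − f(y_k)·(y_k − y_(k-1))/(f(y_k) − f(y_(k-1))).
f(y_0) = 37.160100, f(y_1) = -11.000000
y_2 = 4.000000 - (-11.000000)·(4.000000 - 8.010000)/(-11.000000 - (37.160100)) = 4.915903; f(y_2) = -2.833894
y_3 = 4.915903 - (-2.833894)·(4.915903 - 4.000000)/(-2.833894 - (-11.000000)) = 5.233750; f(y_3) = 0.392144
y_4 = 5.233750 - (0.392144)·(5.233750 - 4.915903)/(0.392144 - (-2.833894)) = 5.195114; f(y_4) = -0.010788

5.195114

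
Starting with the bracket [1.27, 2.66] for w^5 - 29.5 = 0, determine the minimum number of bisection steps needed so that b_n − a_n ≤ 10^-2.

Initial width b − a = 2.66 − 1.27 = 1.390000.
After n steps the width is (b−a)/2^n; need (b−a)/2^n ≤ 10^-2.
So n ≥ log₂(1.390000/10^-2) = log₂(139.0000) ≈ 7.1189.
Hence n = 8.

8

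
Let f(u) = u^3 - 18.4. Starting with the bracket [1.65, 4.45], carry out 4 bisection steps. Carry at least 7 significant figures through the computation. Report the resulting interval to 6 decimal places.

f(1.650000) = -13.907875, f(4.450000) = 69.721125 (opposite signs)
step 1: m = 3.050000, f(m) = 9.972625 > 0 → root in [1.650000, 3.050000]
step 2: m = 2.350000, f(m) = -5.422125 < 0 → root in [2.350000, 3.050000]
step 3: m = 2.700000, f(m) = 1.283000 > 0 → root in [2.350000, 2.700000]
step 4: m = 2.525000, f(m) = -2.301547 < 0 → root in [2.525000, 2.700000]

[2.525000, 2.700000]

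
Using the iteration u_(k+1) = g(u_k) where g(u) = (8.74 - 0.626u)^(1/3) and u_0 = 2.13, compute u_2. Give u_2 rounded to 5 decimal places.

1.95915

u_1 = g(2.130000) = 1.949276
u_2 = g(1.949276) = 1.959151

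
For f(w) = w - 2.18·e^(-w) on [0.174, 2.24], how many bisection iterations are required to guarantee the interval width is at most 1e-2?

Initial width b − a = 2.24 − 0.174 = 2.066000.
After n steps the width is (b−a)/2^n; need (b−a)/2^n ≤ 1e-2.
So n ≥ log₂(2.066000/1e-2) = log₂(206.6000) ≈ 7.6907.
Hence n = 8.

8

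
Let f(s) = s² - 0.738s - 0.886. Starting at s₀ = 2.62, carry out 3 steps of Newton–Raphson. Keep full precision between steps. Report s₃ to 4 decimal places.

1.3809

Newton update: s ← s − f(s)/f'(s).
f'(s) = 2s - 0.738
s_0 = 2.620000: f = 4.044840, f' = 4.502000 → s_1 = 2.620000 - (4.044840)/(4.502000) = 1.721546
s_1 = 1.721546: f = 0.807220, f' = 2.705092 → s_2 = 1.721546 - (0.807220)/(2.705092) = 1.423139
s_2 = 1.423139: f = 0.089047, f' = 2.108277 → s_3 = 1.423139 - (0.089047)/(2.108277) = 1.380902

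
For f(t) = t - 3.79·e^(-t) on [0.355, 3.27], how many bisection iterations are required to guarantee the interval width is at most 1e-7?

25

Initial width b − a = 3.27 − 0.355 = 2.915000.
After n steps the width is (b−a)/2^n; need (b−a)/2^n ≤ 1e-7.
So n ≥ log₂(2.915000/1e-7) = log₂(29150000.0000) ≈ 24.7970.
Hence n = 25.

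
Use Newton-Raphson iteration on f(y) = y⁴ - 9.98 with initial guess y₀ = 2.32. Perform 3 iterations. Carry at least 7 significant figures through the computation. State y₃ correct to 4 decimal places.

1.7777

f'(y) = 4y³
y_0 = 2.320000: f = 18.990230, f' = 49.948672 → y_1 = 2.320000 - (18.990230)/(49.948672) = 1.939805
y_1 = 1.939805: f = 4.178994, f' = 29.196735 → y_2 = 1.939805 - (4.178994)/(29.196735) = 1.796673
y_2 = 1.796673: f = 0.440200, f' = 23.198880 → y_3 = 1.796673 - (0.440200)/(23.198880) = 1.777698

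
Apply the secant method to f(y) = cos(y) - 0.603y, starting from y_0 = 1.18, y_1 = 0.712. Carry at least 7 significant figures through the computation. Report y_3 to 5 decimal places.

f(y_0) = -0.330615, f(y_1) = 0.327721
y_2 = 0.712000 - (0.327721)·(0.712000 - 1.180000)/(0.327721 - (-0.330615)) = 0.944971; f(y_2) = 0.015949
y_3 = 0.944971 - (0.015949)·(0.944971 - 0.712000)/(0.015949 - (0.327721)) = 0.956889; f(y_3) = -0.000938

0.95689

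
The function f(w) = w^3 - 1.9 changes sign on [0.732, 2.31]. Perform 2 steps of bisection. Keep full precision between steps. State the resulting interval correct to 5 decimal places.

[1.12650, 1.52100]

f(0.732000) = -1.507777, f(2.310000) = 10.426391 (opposite signs)
step 1: m = 1.521000, f(m) = 1.618744 > 0 → root in [0.732000, 1.521000]
step 2: m = 1.126500, f(m) = -0.470469 < 0 → root in [1.126500, 1.521000]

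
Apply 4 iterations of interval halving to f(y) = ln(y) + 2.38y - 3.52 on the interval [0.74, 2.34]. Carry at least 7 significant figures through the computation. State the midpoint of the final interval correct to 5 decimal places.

1.39000

f(0.740000) = -2.059905, f(2.340000) = 2.899351 (opposite signs)
step 1: m = 1.540000, f(m) = 0.576982 > 0 → root in [0.740000, 1.540000]
step 2: m = 1.140000, f(m) = -0.675772 < 0 → root in [1.140000, 1.540000]
step 3: m = 1.340000, f(m) = -0.038130 < 0 → root in [1.340000, 1.540000]
step 4: m = 1.440000, f(m) = 0.271843 > 0 → root in [1.340000, 1.440000]
Midpoint of [1.340000, 1.440000] = 1.390000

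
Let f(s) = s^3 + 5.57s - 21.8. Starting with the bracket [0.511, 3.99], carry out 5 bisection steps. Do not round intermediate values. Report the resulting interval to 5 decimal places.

f(0.511000) = -18.820297, f(3.990000) = 63.945499 (opposite signs)
step 1: m = 2.250500, f(m) = 2.133505 > 0 → root in [0.511000, 2.250500]
step 2: m = 1.380750, f(m) = -11.476863 < 0 → root in [1.380750, 2.250500]
step 3: m = 1.815625, f(m) = -5.701772 < 0 → root in [1.815625, 2.250500]
step 4: m = 2.033063, f(m) = -2.072497 < 0 → root in [2.033063, 2.250500]
step 5: m = 2.141781, f(m) = -0.045442 < 0 → root in [2.141781, 2.250500]

[2.14178, 2.25050]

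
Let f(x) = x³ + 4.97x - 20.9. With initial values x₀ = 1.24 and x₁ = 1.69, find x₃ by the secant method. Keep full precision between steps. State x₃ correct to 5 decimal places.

Secant update: x_(k+1) = x_k − f(x_k)·(x_k − x_(k-1))/(f(x_k) − f(x_(k-1))).
f(x_0) = -12.830576, f(x_1) = -7.673891
x_2 = 1.690000 - (-7.673891)·(1.690000 - 1.240000)/(-7.673891 - (-12.830576)) = 2.359665; f(x_2) = 3.966192
x_3 = 2.359665 - (3.966192)·(2.359665 - 1.690000)/(3.966192 - (-7.673891)) = 2.131486; f(x_3) = -0.622675

2.13149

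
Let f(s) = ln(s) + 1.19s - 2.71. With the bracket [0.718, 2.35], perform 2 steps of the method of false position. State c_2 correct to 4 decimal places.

1.7986

f(0.718000) = -2.186866, f(2.350000) = 0.940915
step 1: c = 1.859053, f(c) = 0.122341 > 0 → new bracket [0.718000, 1.859053]
step 2: c = 1.798601, f(c) = 0.017344 > 0 → new bracket [0.718000, 1.798601]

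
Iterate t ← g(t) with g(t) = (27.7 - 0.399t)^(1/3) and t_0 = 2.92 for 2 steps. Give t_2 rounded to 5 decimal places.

2.98174

t_1 = g(2.920000) = 2.982675
t_2 = g(2.982675) = 2.981738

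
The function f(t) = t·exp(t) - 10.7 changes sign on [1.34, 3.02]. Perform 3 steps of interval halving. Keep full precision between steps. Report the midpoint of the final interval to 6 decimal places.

f(1.340000) = -5.582482, f(3.020000) = 51.183701 (opposite signs)
step 1: m = 2.180000, f(m) = 8.584948 > 0 → root in [1.340000, 2.180000]
step 2: m = 1.760000, f(m) = -0.470110 < 0 → root in [1.760000, 2.180000]
step 3: m = 1.970000, f(m) = 3.426233 > 0 → root in [1.760000, 1.970000]
Midpoint of [1.760000, 1.970000] = 1.865000

1.865000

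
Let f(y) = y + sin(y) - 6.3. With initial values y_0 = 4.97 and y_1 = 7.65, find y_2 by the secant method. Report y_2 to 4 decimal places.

6.3007

f(y_0) = -2.297001, f(y_1) = 2.329268
y_2 = 7.650000 - (2.329268)·(7.650000 - 4.970000)/(2.329268 - (-2.297001)) = 6.300654; f(y_2) = 0.018122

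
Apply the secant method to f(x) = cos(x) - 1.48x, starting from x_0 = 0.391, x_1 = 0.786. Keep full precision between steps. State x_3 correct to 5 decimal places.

Secant update: x_(k+1) = x_k − f(x_k)·(x_k − x_(k-1))/(f(x_k) − f(x_(k-1))).
f(x_0) = 0.345848, f(x_1) = -0.456599
x_2 = 0.786000 - (-0.456599)·(0.786000 - 0.391000)/(-0.456599 - (0.345848)) = 0.561242; f(x_2) = 0.015957
x_3 = 0.561242 - (0.015957)·(0.561242 - 0.786000)/(0.015957 - (-0.456599)) = 0.568831; f(x_3) = 0.000661

0.56883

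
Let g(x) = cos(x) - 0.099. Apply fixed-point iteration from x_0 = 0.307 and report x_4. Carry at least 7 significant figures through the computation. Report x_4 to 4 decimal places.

x_1 = g(0.307000) = 0.854244
x_2 = g(0.854244) = 0.557788
x_3 = g(0.557788) = 0.749428
x_4 = g(0.749428) = 0.633079

0.6331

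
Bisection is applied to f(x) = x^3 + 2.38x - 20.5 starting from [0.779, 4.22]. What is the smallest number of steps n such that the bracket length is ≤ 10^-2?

9

Initial width b − a = 4.22 − 0.779 = 3.441000.
After n steps the width is (b−a)/2^n; need (b−a)/2^n ≤ 10^-2.
So n ≥ log₂(3.441000/10^-2) = log₂(344.1000) ≈ 8.4267.
Hence n = 9.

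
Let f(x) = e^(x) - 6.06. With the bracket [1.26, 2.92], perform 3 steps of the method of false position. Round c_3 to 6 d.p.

1.744823

False-position update: c = (a·f(b) − b·f(a))/(f(b) − f(a)); replace the endpoint whose sign matches f(c).
f(1.260000) = -2.534579, f(2.920000) = 12.481287
step 1: c = 1.540197, f(c) = -1.394491 < 0 → new bracket [1.540197, 2.920000]
step 2: c = 1.678865, f(c) = -0.700532 < 0 → new bracket [1.678865, 2.920000]
step 3: c = 1.744823, f(c) = -0.335110 < 0 → new bracket [1.744823, 2.920000]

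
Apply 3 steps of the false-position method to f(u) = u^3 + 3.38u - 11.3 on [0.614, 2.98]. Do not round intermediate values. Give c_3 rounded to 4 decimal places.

f(0.614000) = -8.993204, f(2.980000) = 25.235992
step 1: c = 1.235631, f(c) = -5.237027 < 0 → new bracket [1.235631, 2.980000]
step 2: c = 1.535414, f(c) = -2.490565 < 0 → new bracket [1.535414, 2.980000]
step 3: c = 1.665176, f(c) = -1.054491 < 0 → new bracket [1.665176, 2.980000]

1.6652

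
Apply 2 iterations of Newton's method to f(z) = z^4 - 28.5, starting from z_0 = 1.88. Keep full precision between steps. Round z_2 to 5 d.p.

f'(z) = 4z^3
z_0 = 1.880000: f = -16.008017, f' = 26.578688 → z_1 = 1.880000 - (-16.008017)/(26.578688) = 2.482288
z_1 = 2.482288: f = 9.467190, f' = 61.180966 → z_2 = 2.482288 - (9.467190)/(61.180966) = 2.327547

2.32755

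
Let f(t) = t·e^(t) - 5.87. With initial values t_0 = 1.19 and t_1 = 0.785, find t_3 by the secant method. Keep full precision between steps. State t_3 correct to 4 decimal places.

1.3526

f(t_0) = -1.958373, f(t_1) = -4.148961
t_2 = 0.785000 - (-4.148961)·(0.785000 - 1.190000)/(-4.148961 - (-1.958373)) = 1.552068; f(t_2) = 1.457658
t_3 = 1.552068 - (1.457658)·(1.552068 - 0.785000)/(1.457658 - (-4.148961)) = 1.352639; f(t_3) = -0.638510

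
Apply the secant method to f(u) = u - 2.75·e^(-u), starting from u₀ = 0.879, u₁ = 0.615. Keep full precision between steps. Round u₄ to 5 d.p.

1.00580

f(u_0) = -0.262794, f(u_1) = -0.871762
u_2 = 0.615000 - (-0.871762)·(0.615000 - 0.879000)/(-0.871762 - (-0.262794)) = 0.992927; f(u_2) = -0.025923
u_3 = 0.992927 - (-0.025923)·(0.992927 - 0.615000)/(-0.025923 - (-0.871762)) = 1.004509; f(u_3) = -0.002608
u_4 = 1.004509 - (-0.002608)·(1.004509 - 0.992927)/(-0.002608 - (-0.025923)) = 1.005805; f(u_4) = -0.000008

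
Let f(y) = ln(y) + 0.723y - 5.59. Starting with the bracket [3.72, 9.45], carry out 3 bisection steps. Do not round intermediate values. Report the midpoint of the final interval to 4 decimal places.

5.5106

f(3.720000) = -1.586716, f(9.450000) = 3.488365 (opposite signs)
step 1: m = 6.585000, f(m) = 1.055749 > 0 → root in [3.720000, 6.585000]
step 2: m = 5.152500, f(m) = -0.225260 < 0 → root in [5.152500, 6.585000]
step 3: m = 5.868750, f(m) = 0.422748 > 0 → root in [5.152500, 5.868750]
Midpoint of [5.152500, 5.868750] = 5.510625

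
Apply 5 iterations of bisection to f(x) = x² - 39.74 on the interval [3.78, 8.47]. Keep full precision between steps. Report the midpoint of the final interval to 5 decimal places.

f(3.780000) = -25.451600, f(8.470000) = 32.000900 (opposite signs)
step 1: m = 6.125000, f(m) = -2.224375 < 0 → root in [6.125000, 8.470000]
step 2: m = 7.297500, f(m) = 13.513506 > 0 → root in [6.125000, 7.297500]
step 3: m = 6.711250, f(m) = 5.300877 > 0 → root in [6.125000, 6.711250]
step 4: m = 6.418125, f(m) = 1.452329 > 0 → root in [6.125000, 6.418125]
step 5: m = 6.271562, f(m) = -0.407504 < 0 → root in [6.271562, 6.418125]
Midpoint of [6.271562, 6.418125] = 6.344844

6.34484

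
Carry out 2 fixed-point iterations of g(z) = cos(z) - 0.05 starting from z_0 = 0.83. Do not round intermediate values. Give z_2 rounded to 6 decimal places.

z_1 = g(0.830000) = 0.624876
z_2 = g(0.624876) = 0.761036

0.761036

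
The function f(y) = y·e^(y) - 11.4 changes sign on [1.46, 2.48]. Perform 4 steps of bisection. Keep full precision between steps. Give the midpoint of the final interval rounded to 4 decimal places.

f(1.460000) = -5.113299, f(2.480000) = 18.214336 (opposite signs)
step 1: m = 1.970000, f(m) = 2.726233 > 0 → root in [1.460000, 1.970000]
step 2: m = 1.715000, f(m) = -1.870301 < 0 → root in [1.715000, 1.970000]
step 3: m = 1.842500, f(m) = 0.230411 > 0 → root in [1.715000, 1.842500]
step 4: m = 1.778750, f(m) = -0.865444 < 0 → root in [1.778750, 1.842500]
Midpoint of [1.778750, 1.842500] = 1.810625

1.8106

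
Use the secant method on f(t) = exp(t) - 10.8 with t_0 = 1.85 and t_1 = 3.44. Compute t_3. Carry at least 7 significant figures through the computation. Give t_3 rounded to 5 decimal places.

f(t_0) = -4.440180, f(t_1) = 20.386958
t_2 = 3.440000 - (20.386958)·(3.440000 - 1.850000)/(20.386958 - (-4.440180)) = 2.134362; f(t_2) = -2.348350
t_3 = 2.134362 - (-2.348350)·(2.134362 - 3.440000)/(-2.348350 - (20.386958)) = 2.269222; f(t_3) = -1.128125

2.26922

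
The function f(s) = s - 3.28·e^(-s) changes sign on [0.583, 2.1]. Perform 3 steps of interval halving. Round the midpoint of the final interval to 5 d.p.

1.05706

f(0.583000) = -1.247965, f(2.100000) = 1.698343 (opposite signs)
step 1: m = 1.341500, f(m) = 0.483934 > 0 → root in [0.583000, 1.341500]
step 2: m = 0.962250, f(m) = -0.290816 < 0 → root in [0.962250, 1.341500]
step 3: m = 1.151875, f(m) = 0.115252 > 0 → root in [0.962250, 1.151875]
Midpoint of [0.962250, 1.151875] = 1.057063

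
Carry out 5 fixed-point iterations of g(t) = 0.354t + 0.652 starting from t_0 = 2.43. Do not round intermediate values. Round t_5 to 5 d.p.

t_1 = g(2.430000) = 1.512220
t_2 = g(1.512220) = 1.187326
t_3 = g(1.187326) = 1.072313
t_4 = g(1.072313) = 1.031599
t_5 = g(1.031599) = 1.017186

1.01719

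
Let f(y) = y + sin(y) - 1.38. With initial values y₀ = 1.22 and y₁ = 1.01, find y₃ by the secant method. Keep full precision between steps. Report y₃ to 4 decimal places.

f(y_0) = 0.779099, f(y_1) = 0.476832
y_2 = 1.010000 - (0.476832)·(1.010000 - 1.220000)/(0.476832 - (0.779099)) = 0.678722; f(y_2) = -0.073480
y_3 = 0.678722 - (-0.073480)·(0.678722 - 1.010000)/(-0.073480 - (0.476832)) = 0.722955; f(y_3) = 0.004559

0.7230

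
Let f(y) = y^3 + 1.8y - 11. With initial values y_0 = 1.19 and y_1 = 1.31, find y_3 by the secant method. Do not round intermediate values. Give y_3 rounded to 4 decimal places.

1.8523

Secant update: y_(k+1) = y_k − f(y_k)·(y_k − y_(k-1))/(f(y_k) − f(y_(k-1))).
f(y_0) = -7.172841, f(y_1) = -6.393909
y_2 = 1.310000 - (-6.393909)·(1.310000 - 1.190000)/(-6.393909 - (-7.172841)) = 2.295027; f(y_2) = 5.219298
y_3 = 2.295027 - (5.219298)·(2.295027 - 1.310000)/(5.219298 - (-6.393909)) = 1.852328; f(y_3) = -1.310246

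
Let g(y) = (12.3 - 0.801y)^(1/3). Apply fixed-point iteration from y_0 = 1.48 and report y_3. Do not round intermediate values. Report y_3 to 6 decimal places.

2.192905

y_1 = g(1.480000) = 2.231671
y_2 = g(2.231671) = 2.190623
y_3 = g(2.190623) = 2.192905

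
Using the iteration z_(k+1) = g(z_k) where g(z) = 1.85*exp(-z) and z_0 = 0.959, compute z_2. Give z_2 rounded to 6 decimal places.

0.910397

z_1 = g(0.959000) = 0.709061
z_2 = g(0.709061) = 0.910397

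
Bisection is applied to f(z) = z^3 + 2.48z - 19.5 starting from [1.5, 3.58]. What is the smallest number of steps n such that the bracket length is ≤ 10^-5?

18

Initial width b − a = 3.58 − 1.5 = 2.080000.
After n steps the width is (b−a)/2^n; need (b−a)/2^n ≤ 10^-5.
So n ≥ log₂(2.080000/10^-5) = log₂(208000.0000) ≈ 17.6662.
Hence n = 18.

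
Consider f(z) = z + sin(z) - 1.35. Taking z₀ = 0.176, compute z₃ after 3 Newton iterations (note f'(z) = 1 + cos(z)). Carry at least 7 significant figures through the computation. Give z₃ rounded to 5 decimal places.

z_0 = 0.176000: f = -0.998907, f' = 1.984552 → z_1 = 0.176000 - (-0.998907)/(1.984552) = 0.679341
z_1 = 0.679341: f = -0.042378, f' = 1.777987 → z_2 = 0.679341 - (-0.042378)/(1.777987) = 0.703176
z_2 = 0.703176: f = -0.000180, f' = 1.762792 → z_3 = 0.703176 - (-0.000180)/(1.762792) = 0.703278

0.70328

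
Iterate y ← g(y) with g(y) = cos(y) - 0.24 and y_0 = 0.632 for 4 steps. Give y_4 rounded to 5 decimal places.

y_1 = g(0.632000) = 0.566848
y_2 = g(0.566848) = 0.603598
y_3 = g(0.603598) = 0.583299
y_4 = g(0.583299) = 0.594650

0.59465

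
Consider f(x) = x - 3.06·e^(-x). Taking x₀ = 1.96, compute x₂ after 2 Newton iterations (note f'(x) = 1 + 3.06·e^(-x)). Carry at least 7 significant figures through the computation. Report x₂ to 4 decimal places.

x_0 = 1.960000: f = 1.528973, f' = 1.431027 → x_1 = 1.960000 - (1.528973)/(1.431027) = 0.891555
x_1 = 0.891555: f = -0.363099, f' = 2.254654 → x_2 = 0.891555 - (-0.363099)/(2.254654) = 1.052599

1.0526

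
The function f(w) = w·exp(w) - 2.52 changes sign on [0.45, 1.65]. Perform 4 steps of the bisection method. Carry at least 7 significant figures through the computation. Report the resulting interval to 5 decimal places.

[0.90000, 0.97500]

f(0.450000) = -1.814260, f(1.650000) = 6.071517 (opposite signs)
step 1: m = 1.050000, f(m) = 0.480534 > 0 → root in [0.450000, 1.050000]
step 2: m = 0.750000, f(m) = -0.932250 < 0 → root in [0.750000, 1.050000]
step 3: m = 0.900000, f(m) = -0.306357 < 0 → root in [0.900000, 1.050000]
step 4: m = 0.975000, f(m) = 0.064888 > 0 → root in [0.900000, 0.975000]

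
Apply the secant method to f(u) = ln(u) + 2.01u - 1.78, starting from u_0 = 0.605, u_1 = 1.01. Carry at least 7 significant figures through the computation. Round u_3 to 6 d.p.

0.924490

f(u_0) = -1.066477, f(u_1) = 0.260050
u_2 = 1.010000 - (0.260050)·(1.010000 - 0.605000)/(0.260050 - (-1.066477)) = 0.930604; f(u_2) = 0.018594
u_3 = 0.930604 - (0.018594)·(0.930604 - 1.010000)/(0.018594 - (0.260050)) = 0.924490; f(u_3) = -0.000287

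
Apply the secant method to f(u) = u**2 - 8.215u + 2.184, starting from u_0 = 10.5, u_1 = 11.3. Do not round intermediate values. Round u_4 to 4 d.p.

7.9536

f(u_0) = 26.176500, f(u_1) = 37.044500
u_2 = 11.300000 - (37.044500)·(11.300000 - 10.500000)/(37.044500 - (26.176500)) = 8.573132; f(u_2) = 5.254314
u_3 = 8.573132 - (5.254314)·(8.573132 - 11.300000)/(5.254314 - (37.044500)) = 8.122433; f(u_3) = 1.432128
u_4 = 8.122433 - (1.432128)·(8.122433 - 8.573132)/(1.432128 - (5.254314)) = 7.953561; f(u_4) = 0.104628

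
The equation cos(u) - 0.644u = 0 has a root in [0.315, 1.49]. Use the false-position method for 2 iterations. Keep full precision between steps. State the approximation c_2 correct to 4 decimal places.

f(0.315000) = 0.747936, f(1.490000) = -0.878852
step 1: c = 0.855221, f(c) = 0.105289 > 0 → new bracket [0.855221, 1.490000]
step 2: c = 0.923134, f(c) = 0.008826 > 0 → new bracket [0.923134, 1.490000]

0.9231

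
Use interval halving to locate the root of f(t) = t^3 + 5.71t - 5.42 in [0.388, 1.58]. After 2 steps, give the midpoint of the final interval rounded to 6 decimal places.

0.835000

f(0.388000) = -3.146109, f(1.580000) = 7.546112 (opposite signs)
step 1: m = 0.984000, f(m) = 1.151404 > 0 → root in [0.388000, 0.984000]
step 2: m = 0.686000, f(m) = -1.180111 < 0 → root in [0.686000, 0.984000]
Midpoint of [0.686000, 0.984000] = 0.835000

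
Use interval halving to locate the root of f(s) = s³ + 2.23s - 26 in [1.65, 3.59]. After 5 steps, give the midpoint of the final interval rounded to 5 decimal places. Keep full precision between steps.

2.71094

f(1.650000) = -17.828375, f(3.590000) = 28.273979 (opposite signs)
step 1: m = 2.620000, f(m) = -2.172672 < 0 → root in [2.620000, 3.590000]
step 2: m = 3.105000, f(m) = 10.859533 > 0 → root in [2.620000, 3.105000]
step 3: m = 2.862500, f(m) = 3.838432 > 0 → root in [2.620000, 2.862500]
step 4: m = 2.741250, f(m) = 0.711978 > 0 → root in [2.620000, 2.741250]
step 5: m = 2.680625, f(m) = -0.759904 < 0 → root in [2.680625, 2.741250]
Midpoint of [2.680625, 2.741250] = 2.710938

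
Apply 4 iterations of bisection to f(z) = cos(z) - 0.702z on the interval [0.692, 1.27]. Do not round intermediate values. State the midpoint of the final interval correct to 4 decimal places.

0.8907

f(0.692000) = 0.284187, f(1.270000) = -0.595259 (opposite signs)
step 1: m = 0.981000, f(m) = -0.132470 < 0 → root in [0.692000, 0.981000]
step 2: m = 0.836500, f(m) = 0.082842 > 0 → root in [0.836500, 0.981000]
step 3: m = 0.908750, f(m) = -0.023210 < 0 → root in [0.836500, 0.908750]
step 4: m = 0.872625, f(m) = 0.030235 > 0 → root in [0.872625, 0.908750]
Midpoint of [0.872625, 0.908750] = 0.890687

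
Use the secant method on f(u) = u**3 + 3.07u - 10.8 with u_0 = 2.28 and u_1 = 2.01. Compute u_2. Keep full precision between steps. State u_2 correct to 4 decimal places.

1.8033

f(u_0) = 8.051952, f(u_1) = 3.491301
u_2 = 2.010000 - (3.491301)·(2.010000 - 2.280000)/(3.491301 - (8.051952)) = 1.803308; f(u_2) = 0.600365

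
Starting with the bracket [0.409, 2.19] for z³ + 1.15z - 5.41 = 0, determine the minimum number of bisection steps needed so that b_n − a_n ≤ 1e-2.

Initial width b − a = 2.19 − 0.409 = 1.781000.
After n steps the width is (b−a)/2^n; need (b−a)/2^n ≤ 1e-2.
So n ≥ log₂(1.781000/1e-2) = log₂(178.1000) ≈ 7.4765.
Hence n = 8.

8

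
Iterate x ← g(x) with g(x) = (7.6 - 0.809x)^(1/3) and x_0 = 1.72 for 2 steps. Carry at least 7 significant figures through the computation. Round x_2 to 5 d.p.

1.82847

x_1 = g(1.720000) = 1.837932
x_2 = g(1.837932) = 1.828468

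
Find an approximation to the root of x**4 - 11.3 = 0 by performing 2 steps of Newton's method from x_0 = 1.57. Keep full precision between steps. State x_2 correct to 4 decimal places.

f'(x) = 4x**3
x_0 = 1.570000: f = -5.224268, f' = 15.479572 → x_1 = 1.570000 - (-5.224268)/(15.479572) = 1.907494
x_1 = 1.907494: f = 1.938935, f' = 27.761937 → x_2 = 1.907494 - (1.938935)/(27.761937) = 1.837653

1.8377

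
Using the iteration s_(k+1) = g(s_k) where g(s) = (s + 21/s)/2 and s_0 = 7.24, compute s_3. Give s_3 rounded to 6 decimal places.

s_1 = g(7.240000) = 5.070276
s_2 = g(5.070276) = 4.606031
s_3 = g(4.606031) = 4.582635

4.582635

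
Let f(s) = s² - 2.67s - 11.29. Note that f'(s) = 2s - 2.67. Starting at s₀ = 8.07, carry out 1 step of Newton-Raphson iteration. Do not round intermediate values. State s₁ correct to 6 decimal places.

5.672970

Newton update: s ← s − f(s)/f'(s).
s_0 = 8.070000: f = 32.288000, f' = 13.470000 → s_1 = 8.070000 - (32.288000)/(13.470000) = 5.672970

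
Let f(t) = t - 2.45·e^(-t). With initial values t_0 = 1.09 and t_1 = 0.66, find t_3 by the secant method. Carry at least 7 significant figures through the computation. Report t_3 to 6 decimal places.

Secant update: t_(k+1) = t_k − f(t_k)·(t_k − t_(k-1))/(f(t_k) − f(t_(k-1))).
f(t_0) = 0.266270, f(t_1) = -0.606286
t_2 = 0.660000 - (-0.606286)·(0.660000 - 1.090000)/(-0.606286 - (0.266270)) = 0.958781; f(t_2) = 0.019549
t_3 = 0.958781 - (0.019549)·(0.958781 - 0.660000)/(0.019549 - (-0.606286)) = 0.949448; f(t_3) = 0.001409

0.949448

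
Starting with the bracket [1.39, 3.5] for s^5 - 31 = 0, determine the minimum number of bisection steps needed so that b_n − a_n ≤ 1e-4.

15

Initial width b − a = 3.5 − 1.39 = 2.110000.
After n steps the width is (b−a)/2^n; need (b−a)/2^n ≤ 1e-4.
So n ≥ log₂(2.110000/1e-4) = log₂(21100.0000) ≈ 14.3650.
Hence n = 15.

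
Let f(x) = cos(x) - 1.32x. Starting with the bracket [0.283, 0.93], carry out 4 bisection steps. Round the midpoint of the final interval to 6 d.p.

f(0.283000) = 0.586662, f(0.930000) = -0.629766 (opposite signs)
step 1: m = 0.606500, f(m) = 0.021068 > 0 → root in [0.606500, 0.930000]
step 2: m = 0.768250, f(m) = -0.294962 < 0 → root in [0.606500, 0.768250]
step 3: m = 0.687375, f(m) = -0.134421 < 0 → root in [0.606500, 0.687375]
step 4: m = 0.646938, f(m) = -0.056024 < 0 → root in [0.606500, 0.646938]
Midpoint of [0.606500, 0.646938] = 0.626719

0.626719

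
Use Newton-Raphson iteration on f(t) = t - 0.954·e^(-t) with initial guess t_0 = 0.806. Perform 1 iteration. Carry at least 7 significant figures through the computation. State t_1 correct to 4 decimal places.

0.5396

Newton update: t ← t − f(t)/f'(t).
f'(t) = 1 + 0.954·e^(-t)
t_0 = 0.806000: f = 0.379904, f' = 1.426096 → t_1 = 0.806000 - (0.379904)/(1.426096) = 0.539605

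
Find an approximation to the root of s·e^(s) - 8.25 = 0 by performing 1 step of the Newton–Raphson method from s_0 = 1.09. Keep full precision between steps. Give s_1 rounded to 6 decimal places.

1.895639

f'(s) = (s + 1)·e^(s)
s_0 = 1.090000: f = -5.008041, f' = 6.216233 → s_1 = 1.090000 - (-5.008041)/(6.216233) = 1.895639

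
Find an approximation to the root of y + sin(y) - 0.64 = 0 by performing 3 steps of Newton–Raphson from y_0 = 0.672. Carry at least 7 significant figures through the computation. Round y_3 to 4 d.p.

0.3228

f'(y) = 1 + cos(y)
y_0 = 0.672000: f = 0.654552, f' = 1.782578 → y_1 = 0.672000 - (0.654552)/(1.782578) = 0.304806
y_1 = 0.304806: f = -0.035086, f' = 1.953905 → y_2 = 0.304806 - (-0.035086)/(1.953905) = 0.322763
y_2 = 0.322763: f = -0.000049, f' = 1.948363 → y_3 = 0.322763 - (-0.000049)/(1.948363) = 0.322788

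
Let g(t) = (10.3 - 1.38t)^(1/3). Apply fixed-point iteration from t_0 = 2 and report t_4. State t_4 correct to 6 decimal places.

t_1 = g(2.000000) = 1.960908
t_2 = g(1.960908) = 1.965573
t_3 = g(1.965573) = 1.965017
t_4 = g(1.965017) = 1.965084

1.965084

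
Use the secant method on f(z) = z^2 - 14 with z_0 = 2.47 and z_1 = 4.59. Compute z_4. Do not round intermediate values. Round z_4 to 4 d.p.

f(z_0) = -7.899100, f(z_1) = 7.068100
z_2 = 4.590000 - (7.068100)·(4.590000 - 2.470000)/(7.068100 - (-7.899100)) = 3.588853; f(z_2) = -1.120136
z_3 = 3.588853 - (-1.120136)·(3.588853 - 4.590000)/(-1.120136 - (7.068100)) = 3.725808; f(z_3) = -0.118356
z_4 = 3.725808 - (-0.118356)·(3.725808 - 3.588853)/(-0.118356 - (-1.120136)) = 3.741988; f(z_4) = 0.002478

3.7420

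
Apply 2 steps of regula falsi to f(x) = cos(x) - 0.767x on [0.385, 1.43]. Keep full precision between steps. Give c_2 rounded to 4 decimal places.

f(0.385000) = 0.631503, f(1.430000) = -0.956478
step 1: c = 0.800572, f(c) = 0.082257 > 0 → new bracket [0.800572, 1.430000]
step 2: c = 0.850416, f(c) = 0.007401 > 0 → new bracket [0.850416, 1.430000]

0.8504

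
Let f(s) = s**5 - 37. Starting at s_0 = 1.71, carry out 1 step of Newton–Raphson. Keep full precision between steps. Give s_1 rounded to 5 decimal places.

Newton update: s ← s − f(s)/f'(s).
f'(s) = 5s**4
s_0 = 1.710000: f = -22.378883, f' = 42.751804 → s_1 = 1.710000 - (-22.378883)/(42.751804) = 2.233461

2.23346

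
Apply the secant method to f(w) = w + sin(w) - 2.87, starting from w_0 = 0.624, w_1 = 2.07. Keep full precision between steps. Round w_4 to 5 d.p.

1.93632

Secant update: w_(k+1) = w_k − f(w_k)·(w_k − w_(k-1))/(f(w_k) − f(w_(k-1))).
f(w_0) = -1.661714, f(w_1) = 0.077964
w_2 = 2.070000 - (0.077964)·(2.070000 - 0.624000)/(0.077964 - (-1.661714)) = 2.005197; f(w_2) = 0.042320
w_3 = 2.005197 - (0.042320)·(2.005197 - 2.070000)/(0.042320 - (0.077964)) = 1.928259; f(w_3) = -0.004953
w_4 = 1.928259 - (-0.004953)·(1.928259 - 2.005197)/(-0.004953 - (0.042320)) = 1.936321; f(w_4) = 0.000257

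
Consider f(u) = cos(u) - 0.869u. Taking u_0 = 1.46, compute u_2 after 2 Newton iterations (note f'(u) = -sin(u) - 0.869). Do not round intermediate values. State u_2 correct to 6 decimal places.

0.801243

Newton update: u ← u − f(u)/f'(u).
u_0 = 1.460000: f = -1.158170, f' = -1.862868 → u_1 = 1.460000 - (-1.158170)/(-1.862868) = 0.838287
u_1 = 0.838287: f = -0.059733, f' = -1.612498 → u_2 = 0.838287 - (-0.059733)/(-1.612498) = 0.801243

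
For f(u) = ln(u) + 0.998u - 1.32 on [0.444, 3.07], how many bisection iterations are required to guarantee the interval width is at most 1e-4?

Initial width b − a = 3.07 − 0.444 = 2.626000.
After n steps the width is (b−a)/2^n; need (b−a)/2^n ≤ 1e-4.
So n ≥ log₂(2.626000/1e-4) = log₂(26260.0000) ≈ 14.6806.
Hence n = 15.

15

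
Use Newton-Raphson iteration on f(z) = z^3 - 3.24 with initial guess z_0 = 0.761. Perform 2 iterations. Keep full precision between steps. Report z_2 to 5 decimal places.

1.77340

Newton update: z ← z − f(z)/f'(z).
f'(z) = 3z^2
z_0 = 0.761000: f = -2.799289, f' = 1.737363 → z_1 = 0.761000 - (-2.799289)/(1.737363) = 2.372229
z_1 = 2.372229: f = 10.109641, f' = 16.882405 → z_2 = 2.372229 - (10.109641)/(16.882405) = 1.773402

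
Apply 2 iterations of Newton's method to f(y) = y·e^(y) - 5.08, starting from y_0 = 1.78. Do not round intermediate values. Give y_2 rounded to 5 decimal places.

1.34422

f'(y) = (y + 1)·e^(y)
y_0 = 1.780000: f = 5.475144, f' = 16.485001 → y_1 = 1.780000 - (5.475144)/(16.485001) = 1.447871
y_1 = 1.447871: f = 1.079314, f' = 10.413363 → y_2 = 1.447871 - (1.079314)/(10.413363) = 1.344224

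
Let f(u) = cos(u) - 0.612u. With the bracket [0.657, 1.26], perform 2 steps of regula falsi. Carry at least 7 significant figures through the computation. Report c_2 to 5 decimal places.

0.94925

f(0.657000) = 0.389744, f(1.260000) = -0.465303
step 1: c = 0.931857, f(c) = 0.026048 > 0 → new bracket [0.931857, 1.260000]
step 2: c = 0.949253, f(c) = 0.001348 > 0 → new bracket [0.949253, 1.260000]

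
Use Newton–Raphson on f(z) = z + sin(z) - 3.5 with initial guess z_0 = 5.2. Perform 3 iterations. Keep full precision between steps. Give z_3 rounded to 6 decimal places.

Newton update: z ← z − f(z)/f'(z).
f'(z) = 1 + cos(z)
z_0 = 5.200000: f = 0.816545, f' = 1.468517 → z_1 = 5.200000 - (0.816545)/(1.468517) = 4.643966
z_1 = 4.643966: f = 0.146306, f' = 0.931630 → z_2 = 4.643966 - (0.146306)/(0.931630) = 4.486923
z_2 = 4.486923: f = 0.012233, f' = 0.776440 → z_3 = 4.486923 - (0.012233)/(0.776440) = 4.471168

4.471168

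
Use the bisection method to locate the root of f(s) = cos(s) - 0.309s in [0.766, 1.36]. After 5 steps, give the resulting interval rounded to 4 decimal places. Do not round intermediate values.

f(0.766000) = 0.483995, f(1.360000) = -0.211001 (opposite signs)
step 1: m = 1.063000, f(m) = 0.157786 > 0 → root in [1.063000, 1.360000]
step 2: m = 1.211500, f(m) = -0.022738 < 0 → root in [1.063000, 1.211500]
step 3: m = 1.137250, f(m) = 0.068681 > 0 → root in [1.137250, 1.211500]
step 4: m = 1.174375, f(m) = 0.023238 > 0 → root in [1.174375, 1.211500]
step 5: m = 1.192937, f(m) = 0.000314 > 0 → root in [1.192937, 1.211500]

[1.1929, 1.2115]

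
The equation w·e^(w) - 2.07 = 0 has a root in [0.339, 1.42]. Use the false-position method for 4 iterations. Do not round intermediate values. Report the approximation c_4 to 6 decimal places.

0.858460

f(0.339000) = -1.594199, f(1.420000) = 3.804711
step 1: c = 0.658199, f(c) = -0.798812 < 0 → new bracket [0.658199, 1.420000]
step 2: c = 0.790388, f(c) = -0.327784 < 0 → new bracket [0.790388, 1.420000]
step 3: c = 0.840328, f(c) = -0.122852 < 0 → new bracket [0.840328, 1.420000]
step 4: c = 0.858460, f(c) = -0.044442 < 0 → new bracket [0.858460, 1.420000]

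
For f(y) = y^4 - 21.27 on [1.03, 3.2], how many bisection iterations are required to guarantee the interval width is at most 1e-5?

18

Initial width b − a = 3.2 − 1.03 = 2.170000.
After n steps the width is (b−a)/2^n; need (b−a)/2^n ≤ 1e-5.
So n ≥ log₂(2.170000/1e-5) = log₂(217000.0000) ≈ 17.7273.
Hence n = 18.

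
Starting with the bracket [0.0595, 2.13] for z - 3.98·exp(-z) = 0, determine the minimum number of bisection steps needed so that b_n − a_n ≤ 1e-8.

Initial width b − a = 2.13 − 0.0595 = 2.070500.
After n steps the width is (b−a)/2^n; need (b−a)/2^n ≤ 1e-8.
So n ≥ log₂(2.070500/1e-8) = log₂(207050000.0000) ≈ 27.6254.
Hence n = 28.

28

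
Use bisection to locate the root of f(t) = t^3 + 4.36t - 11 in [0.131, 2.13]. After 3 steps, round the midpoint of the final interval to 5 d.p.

f(0.131000) = -10.426592, f(2.130000) = 7.950397 (opposite signs)
step 1: m = 1.130500, f(m) = -4.626207 < 0 → root in [1.130500, 2.130000]
step 2: m = 1.630250, f(m) = 0.440630 > 0 → root in [1.130500, 1.630250]
step 3: m = 1.380375, f(m) = -2.351350 < 0 → root in [1.380375, 1.630250]
Midpoint of [1.380375, 1.630250] = 1.505313

1.50531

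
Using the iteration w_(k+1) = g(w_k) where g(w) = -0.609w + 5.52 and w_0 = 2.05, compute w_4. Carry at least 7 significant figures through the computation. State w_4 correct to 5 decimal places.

3.24078

w_1 = g(2.050000) = 4.271550
w_2 = g(4.271550) = 2.918626
w_3 = g(2.918626) = 3.742557
w_4 = g(3.742557) = 3.240783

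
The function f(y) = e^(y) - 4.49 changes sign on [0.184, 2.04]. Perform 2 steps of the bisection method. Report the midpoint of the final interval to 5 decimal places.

1.34400

f(0.184000) = -3.287984, f(2.040000) = 3.200609 (opposite signs)
step 1: m = 1.112000, f(m) = -1.449567 < 0 → root in [1.112000, 2.040000]
step 2: m = 1.576000, f(m) = 0.345575 > 0 → root in [1.112000, 1.576000]
Midpoint of [1.112000, 1.576000] = 1.344000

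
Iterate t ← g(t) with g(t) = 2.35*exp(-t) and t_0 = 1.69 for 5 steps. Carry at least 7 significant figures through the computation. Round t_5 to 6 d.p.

t_1 = g(1.690000) = 0.433621
t_2 = g(0.433621) = 1.523171
t_3 = g(1.523171) = 0.512346
t_4 = g(0.512346) = 1.407858
t_5 = g(1.407858) = 0.574967

0.574967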